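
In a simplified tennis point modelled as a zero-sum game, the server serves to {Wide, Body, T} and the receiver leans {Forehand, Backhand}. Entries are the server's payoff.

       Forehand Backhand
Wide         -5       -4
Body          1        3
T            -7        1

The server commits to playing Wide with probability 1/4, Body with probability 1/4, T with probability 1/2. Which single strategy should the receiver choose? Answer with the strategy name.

If the receiver plays Forehand, the server's expected payoff is (1/4)·(-5) + (1/4)·1 + (1/2)·(-7) = -9/2.
If the receiver plays Backhand, the server's expected payoff is (1/4)·(-4) + (1/4)·3 + (1/2)·1 = 1/4.
The receiver minimizes the server's payoff; the smallest is -9/2, so the best response is Forehand.

Forehand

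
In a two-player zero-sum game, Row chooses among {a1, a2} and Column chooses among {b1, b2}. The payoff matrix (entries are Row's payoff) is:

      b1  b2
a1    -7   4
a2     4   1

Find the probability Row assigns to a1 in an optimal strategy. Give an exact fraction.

3/14

Row minima: a1 → -7, a2 → 1; maximin = 1.
Column maxima: b1 → 4, b2 → 4; minimax = 4.
1 ≠ 4, so there is no saddle point; optimal play is mixed.
Let Row play a1 with probability p. Expected payoff against b1: (-7)p + 4(1−p) = −11p + 4; against b2: 4p + 1(1−p) = 3p + 1.
Setting these equal: −11p + 4 = 3p + 1 ⇒ −14p = -3 ⇒ p = 3/14, and the value is (-11)·(3/14) + 4 = 23/14.
For Column: with q = P(b1), equating a1's and a2's payoffs gives −11q + 4 = 3q + 1 ⇒ q = 3/14.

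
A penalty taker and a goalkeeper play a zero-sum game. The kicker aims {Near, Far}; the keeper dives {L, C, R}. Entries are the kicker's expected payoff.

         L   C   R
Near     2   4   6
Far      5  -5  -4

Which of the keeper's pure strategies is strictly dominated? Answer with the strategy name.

R

C holds the kicker's payoff strictly below R in every row: 4 < 6, -5 < -4.
So R is strictly dominated for the keeper.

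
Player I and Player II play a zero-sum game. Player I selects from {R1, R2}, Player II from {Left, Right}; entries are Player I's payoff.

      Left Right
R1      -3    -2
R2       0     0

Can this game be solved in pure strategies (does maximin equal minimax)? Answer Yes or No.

Row minima: R1 → -3, R2 → 0; maximin = 0.
Column maxima: Left → 0, Right → 0; minimax = 0.
maximin = minimax = 0, so a saddle point exists.

Yes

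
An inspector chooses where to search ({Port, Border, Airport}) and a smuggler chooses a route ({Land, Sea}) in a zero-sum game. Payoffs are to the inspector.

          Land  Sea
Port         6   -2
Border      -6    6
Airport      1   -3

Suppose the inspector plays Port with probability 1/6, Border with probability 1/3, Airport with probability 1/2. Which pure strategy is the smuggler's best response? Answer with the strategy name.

If the smuggler plays Land, the inspector's expected payoff is (1/6)·6 + (1/3)·(-6) + (1/2)·1 = -1/2.
If the smuggler plays Sea, the inspector's expected payoff is (1/6)·(-2) + (1/3)·6 + (1/2)·(-3) = 1/6.
The smuggler minimizes the inspector's payoff; the smallest is -1/2, so the best response is Land.

Land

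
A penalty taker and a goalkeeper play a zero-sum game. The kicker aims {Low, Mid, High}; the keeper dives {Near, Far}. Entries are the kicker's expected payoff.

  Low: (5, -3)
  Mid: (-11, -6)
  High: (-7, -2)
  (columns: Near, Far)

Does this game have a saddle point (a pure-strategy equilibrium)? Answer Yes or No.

Row minima: Low → -3, Mid → -11, High → -7; maximin = -3.
Column maxima: Near → 5, Far → -2; minimax = -2.
-3 ≠ -2, so no pure-strategy equilibrium exists.

No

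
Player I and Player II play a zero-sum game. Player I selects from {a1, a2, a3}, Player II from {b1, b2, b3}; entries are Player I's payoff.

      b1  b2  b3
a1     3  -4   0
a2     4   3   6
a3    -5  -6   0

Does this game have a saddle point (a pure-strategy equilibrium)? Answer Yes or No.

Yes

Row minima: a1 → -4, a2 → 3, a3 → -6; maximin = 3.
Column maxima: b1 → 4, b2 → 3, b3 → 6; minimax = 3.
maximin = minimax = 3, so a saddle point exists.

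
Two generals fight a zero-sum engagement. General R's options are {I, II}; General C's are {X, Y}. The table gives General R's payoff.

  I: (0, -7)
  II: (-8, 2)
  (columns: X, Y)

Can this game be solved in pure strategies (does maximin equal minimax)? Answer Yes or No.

No

Row minima: I → -7, II → -8; maximin = -7.
Column maxima: X → 0, Y → 2; minimax = 0.
-7 ≠ 0, so no pure-strategy equilibrium exists.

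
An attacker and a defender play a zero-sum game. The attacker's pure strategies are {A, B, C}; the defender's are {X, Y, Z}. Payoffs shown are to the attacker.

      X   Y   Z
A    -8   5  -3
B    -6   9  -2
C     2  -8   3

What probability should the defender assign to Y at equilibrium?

8/25

Row minima: A → -8, B → -6, C → -8; maximin = -6.
Column maxima: X → 2, Y → 9, Z → 3; minimax = 2.
-6 ≠ 2, so there is no saddle point; optimal play is mixed.
A is strictly dominated by B, so the attacker never plays it.
Z is strictly dominated by X (it gives the attacker strictly more in every row), so the defender never plays it.
On the remaining 2×2 (B, C vs X, Y):
Let the attacker play B with probability p. Expected payoff against X: (-6)p + 2(1−p) = −8p + 2; against Y: 9p + (-8)(1−p) = 17p − 8.
Setting these equal: −8p + 2 = 17p − 8 ⇒ −25p = -10 ⇒ p = 2/5, and the value is (-8)·(2/5) + 2 = -6/5.
For the defender: with q = P(X), equating B's and C's payoffs gives −15q + 9 = 10q − 8 ⇒ q = 17/25.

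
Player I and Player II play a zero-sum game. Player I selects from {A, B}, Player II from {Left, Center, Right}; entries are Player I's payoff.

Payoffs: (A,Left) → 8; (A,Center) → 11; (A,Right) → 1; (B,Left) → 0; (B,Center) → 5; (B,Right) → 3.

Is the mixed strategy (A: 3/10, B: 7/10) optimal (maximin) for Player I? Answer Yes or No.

Against Left this mix gives (3/10)·8 + (7/10)·0 = 12/5.
Against Center this mix gives (3/10)·11 + (7/10)·5 = 34/5.
Against Right this mix gives (3/10)·1 + (7/10)·3 = 12/5.
All of Player II's active replies (Left, Right) yield 12/5, and no column does worse for Player I. The mix makes Player II indifferent and guarantees 12/5, so it is optimal.

Yes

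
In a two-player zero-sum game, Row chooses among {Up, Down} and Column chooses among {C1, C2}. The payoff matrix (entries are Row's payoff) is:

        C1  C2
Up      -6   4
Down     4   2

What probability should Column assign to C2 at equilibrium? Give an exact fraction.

5/6

Row minima: Up → -6, Down → 2; maximin = 2.
Column maxima: C1 → 4, C2 → 4; minimax = 4.
2 ≠ 4, so there is no saddle point; optimal play is mixed.
Let Row play Up with probability p. Expected payoff against C1: (-6)p + 4(1−p) = −10p + 4; against C2: 4p + 2(1−p) = 2p + 2.
Setting these equal: −10p + 4 = 2p + 2 ⇒ −12p = -2 ⇒ p = 1/6, and the value is (-10)·(1/6) + 4 = 7/3.
For Column: with q = P(C1), equating Up's and Down's payoffs gives −10q + 4 = 2q + 2 ⇒ q = 1/6.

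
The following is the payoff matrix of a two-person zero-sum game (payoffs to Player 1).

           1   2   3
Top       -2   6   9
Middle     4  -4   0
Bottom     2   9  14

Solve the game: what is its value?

44/15

Row minima: Top → -2, Middle → -4, Bottom → 2; maximin = 2.
Column maxima: 1 → 4, 2 → 9, 3 → 14; minimax = 4.
2 ≠ 4, so there is no saddle point; optimal play is mixed.
Top is strictly dominated by Bottom, so Player 1 never plays it.
3 is strictly dominated by 2 (it gives Player 1 strictly more in every row), so Player 2 never plays it.
On the remaining 2×2 (Middle, Bottom vs 1, 2):
Let Player 1 play Middle with probability p. Expected payoff against 1: 4p + 2(1−p) = 2p + 2; against 2: (-4)p + 9(1−p) = −13p + 9.
Setting these equal: 2p + 2 = −13p + 9 ⇒ 15p = 7 ⇒ p = 7/15, and the value is (2)·(7/15) + 2 = 44/15.
For Player 2: with q = P(1), equating Middle's and Bottom's payoffs gives 8q − 4 = −7q + 9 ⇒ q = 13/15.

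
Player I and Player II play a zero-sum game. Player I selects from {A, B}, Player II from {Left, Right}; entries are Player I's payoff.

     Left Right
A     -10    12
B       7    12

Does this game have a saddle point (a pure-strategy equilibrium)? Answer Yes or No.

Yes

Row minima: A → -10, B → 7; maximin = 7.
Column maxima: Left → 7, Right → 12; minimax = 7.
maximin = minimax = 7, so a saddle point exists.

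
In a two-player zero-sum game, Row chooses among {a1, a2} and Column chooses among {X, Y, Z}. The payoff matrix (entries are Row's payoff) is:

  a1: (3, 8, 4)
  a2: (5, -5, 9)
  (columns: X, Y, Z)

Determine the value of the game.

Row minima: a1 → 3, a2 → -5; maximin = 3.
Column maxima: X → 5, Y → 8, Z → 9; minimax = 5.
3 ≠ 5, so there is no saddle point; optimal play is mixed.
Z is strictly dominated by X (it gives Row strictly more in every row), so Column never plays it.
On the remaining 2×2 (a1, a2 vs X, Y):
Let Row play a1 with probability p. Expected payoff against X: 3p + 5(1−p) = −2p + 5; against Y: 8p + (-5)(1−p) = 13p − 5.
Setting these equal: −2p + 5 = 13p − 5 ⇒ −15p = -10 ⇒ p = 2/3, and the value is (-2)·(2/3) + 5 = 11/3.
For Column: with q = P(X), equating a1's and a2's payoffs gives −5q + 8 = 10q − 5 ⇒ q = 13/15.

11/3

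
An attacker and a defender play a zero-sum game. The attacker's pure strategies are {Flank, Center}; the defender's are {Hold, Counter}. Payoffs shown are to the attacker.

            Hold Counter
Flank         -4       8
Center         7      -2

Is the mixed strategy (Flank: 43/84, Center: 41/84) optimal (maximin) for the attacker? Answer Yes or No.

Against Hold this mix gives (43/84)·(-4) + (41/84)·7 = 115/84.
Against Counter this mix gives (43/84)·8 + (41/84)·(-2) = 131/42.
The defender will play Hold, holding the attacker to 115/84. Shifting weight toward the row that does better against Hold would raise this floor (the equalizing mix achieves 16/7 against both Hold and Counter), so the proposed strategy is not optimal.

No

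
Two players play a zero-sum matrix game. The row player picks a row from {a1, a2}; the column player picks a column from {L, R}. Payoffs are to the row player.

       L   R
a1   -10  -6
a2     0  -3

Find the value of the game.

Row minima: a1 → -10, a2 → -3; maximin = -3.
Column maxima: L → 0, R → -3; minimax = -3.
Since maximin = minimax = -3, there is a saddle point and the value is -3.

-3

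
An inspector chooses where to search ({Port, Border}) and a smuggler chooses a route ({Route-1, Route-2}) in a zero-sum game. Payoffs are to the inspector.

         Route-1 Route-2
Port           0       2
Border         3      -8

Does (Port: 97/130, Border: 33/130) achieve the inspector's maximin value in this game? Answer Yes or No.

No

Against Route-1 this mix gives (97/130)·0 + (33/130)·3 = 99/130.
Against Route-2 this mix gives (97/130)·2 + (33/130)·(-8) = -7/13.
The smuggler will play Route-2, holding the inspector to -7/13. Shifting weight toward the row that does better against Route-2 would raise this floor (the equalizing mix achieves 6/13 against both Route-2 and Route-1), so the proposed strategy is not optimal.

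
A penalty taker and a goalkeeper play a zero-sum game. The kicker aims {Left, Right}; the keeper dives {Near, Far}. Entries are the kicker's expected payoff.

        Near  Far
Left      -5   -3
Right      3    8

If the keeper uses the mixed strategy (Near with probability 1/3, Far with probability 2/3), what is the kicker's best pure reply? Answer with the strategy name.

Expected payoff of Left: (1/3)·(-5) + (2/3)·(-3) = -11/3.
Expected payoff of Right: (1/3)·3 + (2/3)·8 = 19/3.
The largest is 19/3, so the kicker's best response is Right.

Right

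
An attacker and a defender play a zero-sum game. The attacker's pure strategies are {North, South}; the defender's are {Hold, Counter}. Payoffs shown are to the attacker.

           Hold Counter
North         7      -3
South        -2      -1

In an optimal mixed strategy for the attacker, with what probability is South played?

10/11

Row minima: North → -3, South → -2; maximin = -2.
Column maxima: Hold → 7, Counter → -1; minimax = -1.
-2 ≠ -1, so there is no saddle point; optimal play is mixed.
Let the attacker play North with probability p. Expected payoff against Hold: 7p + (-2)(1−p) = 9p − 2; against Counter: (-3)p + (-1)(1−p) = −2p − 1.
Setting these equal: 9p − 2 = −2p − 1 ⇒ 11p = 1 ⇒ p = 1/11, and the value is (9)·(1/11) − 2 = -13/11.
For the defender: with q = P(Hold), equating North's and South's payoffs gives 10q − 3 = −q − 1 ⇒ q = 2/11.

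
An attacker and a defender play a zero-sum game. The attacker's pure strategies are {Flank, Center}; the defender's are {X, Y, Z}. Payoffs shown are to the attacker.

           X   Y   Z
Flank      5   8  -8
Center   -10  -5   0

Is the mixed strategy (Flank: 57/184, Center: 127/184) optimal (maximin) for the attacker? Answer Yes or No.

Against X this mix gives (57/184)·5 + (127/184)·(-10) = -985/184.
Against Y this mix gives (57/184)·8 + (127/184)·(-5) = -179/184.
Against Z this mix gives (57/184)·(-8) + (127/184)·0 = -57/23.
The defender will play X, holding the attacker to -985/184. Shifting weight toward the row that does better against X would raise this floor (the equalizing mix achieves -80/23 against both X and Z), so the proposed strategy is not optimal.

No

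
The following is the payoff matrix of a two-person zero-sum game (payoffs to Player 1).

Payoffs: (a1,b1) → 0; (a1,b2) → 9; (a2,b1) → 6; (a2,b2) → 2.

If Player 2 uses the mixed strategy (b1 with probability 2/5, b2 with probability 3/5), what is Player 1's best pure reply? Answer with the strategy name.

Expected payoff of a1: (2/5)·0 + (3/5)·9 = 27/5.
Expected payoff of a2: (2/5)·6 + (3/5)·2 = 18/5.
The largest is 27/5, so Player 1's best response is a1.

a1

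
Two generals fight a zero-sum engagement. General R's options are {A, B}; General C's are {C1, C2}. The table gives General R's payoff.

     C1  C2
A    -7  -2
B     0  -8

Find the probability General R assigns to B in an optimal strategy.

Row minima: A → -7, B → -8; maximin = -7.
Column maxima: C1 → 0, C2 → -2; minimax = -2.
-7 ≠ -2, so there is no saddle point; optimal play is mixed.
Let General R play A with probability p. Expected payoff against C1: (-7)p + 0(1−p) = −7p; against C2: (-2)p + (-8)(1−p) = 6p − 8.
Setting these equal: −7p = 6p − 8 ⇒ −13p = -8 ⇒ p = 8/13, and the value is (-7)·(8/13) = -56/13.
For General C: with q = P(C1), equating A's and B's payoffs gives −5q − 2 = 8q − 8 ⇒ q = 6/13.

5/13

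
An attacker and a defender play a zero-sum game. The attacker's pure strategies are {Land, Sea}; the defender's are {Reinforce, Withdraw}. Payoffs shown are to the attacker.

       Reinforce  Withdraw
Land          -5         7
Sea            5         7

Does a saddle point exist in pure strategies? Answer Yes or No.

Row minima: Land → -5, Sea → 5; maximin = 5.
Column maxima: Reinforce → 5, Withdraw → 7; minimax = 5.
maximin = minimax = 5, so a saddle point exists.

Yes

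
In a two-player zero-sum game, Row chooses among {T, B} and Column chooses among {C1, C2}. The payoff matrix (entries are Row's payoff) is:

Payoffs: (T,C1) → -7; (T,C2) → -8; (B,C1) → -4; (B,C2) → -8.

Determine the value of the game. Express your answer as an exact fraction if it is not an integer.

-8

Row minima: T → -8, B → -8; maximin = -8.
Column maxima: C1 → -4, C2 → -8; minimax = -8.
Since maximin = minimax = -8, there is a saddle point and the value is -8.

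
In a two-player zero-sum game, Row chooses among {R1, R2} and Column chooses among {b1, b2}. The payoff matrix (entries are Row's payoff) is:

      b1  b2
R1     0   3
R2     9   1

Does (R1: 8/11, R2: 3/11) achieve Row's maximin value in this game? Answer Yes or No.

Against b1 this mix gives (8/11)·0 + (3/11)·9 = 27/11.
Against b2 this mix gives (8/11)·3 + (3/11)·1 = 27/11.
All of Column's active replies (b1, b2) yield 27/11, and no column does worse for Row. The mix makes Column indifferent and guarantees 27/11, so it is optimal.

Yes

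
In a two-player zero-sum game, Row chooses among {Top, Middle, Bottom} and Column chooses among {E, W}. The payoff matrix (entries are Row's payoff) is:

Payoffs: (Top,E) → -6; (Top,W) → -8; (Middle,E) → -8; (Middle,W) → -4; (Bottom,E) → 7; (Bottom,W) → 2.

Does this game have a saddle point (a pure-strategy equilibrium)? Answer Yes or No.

Yes

Row minima: Top → -8, Middle → -8, Bottom → 2; maximin = 2.
Column maxima: E → 7, W → 2; minimax = 2.
maximin = minimax = 2, so a saddle point exists.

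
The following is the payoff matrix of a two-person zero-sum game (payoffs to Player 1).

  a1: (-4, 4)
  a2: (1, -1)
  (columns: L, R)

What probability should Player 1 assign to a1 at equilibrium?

Row minima: a1 → -4, a2 → -1; maximin = -1.
Column maxima: L → 1, R → 4; minimax = 1.
-1 ≠ 1, so there is no saddle point; optimal play is mixed.
Let Player 1 play a1 with probability p. Expected payoff against L: (-4)p + 1(1−p) = −5p + 1; against R: 4p + (-1)(1−p) = 5p − 1.
Setting these equal: −5p + 1 = 5p − 1 ⇒ −10p = -2 ⇒ p = 1/5, and the value is (-5)·(1/5) + 1 = 0.
For Player 2: with q = P(L), equating a1's and a2's payoffs gives −8q + 4 = 2q − 1 ⇒ q = 1/2.

1/5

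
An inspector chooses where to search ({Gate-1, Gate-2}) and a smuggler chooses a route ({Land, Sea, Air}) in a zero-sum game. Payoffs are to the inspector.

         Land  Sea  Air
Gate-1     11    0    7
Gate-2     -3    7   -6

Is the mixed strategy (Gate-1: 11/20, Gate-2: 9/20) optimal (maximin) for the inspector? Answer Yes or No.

No

Against Land this mix gives (11/20)·11 + (9/20)·(-3) = 47/10.
Against Sea this mix gives (11/20)·0 + (9/20)·7 = 63/20.
Against Air this mix gives (11/20)·7 + (9/20)·(-6) = 23/20.
The smuggler will play Air, holding the inspector to 23/20. Shifting weight toward the row that does better against Air would raise this floor (the equalizing mix achieves 49/20 against both Air and Sea), so the proposed strategy is not optimal.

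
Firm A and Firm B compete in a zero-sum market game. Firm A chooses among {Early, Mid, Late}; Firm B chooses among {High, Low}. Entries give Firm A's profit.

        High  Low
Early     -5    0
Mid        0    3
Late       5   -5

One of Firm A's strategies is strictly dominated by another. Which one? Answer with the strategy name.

Early

Mid gives a strictly higher payoff than Early against every column: 0 > -5, 3 > 0.
So Early is strictly dominated and Firm A never plays it.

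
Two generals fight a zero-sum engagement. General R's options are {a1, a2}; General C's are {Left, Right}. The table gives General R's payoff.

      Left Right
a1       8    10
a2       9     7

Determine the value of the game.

Row minima: a1 → 8, a2 → 7; maximin = 8.
Column maxima: Left → 9, Right → 10; minimax = 9.
8 ≠ 9, so there is no saddle point; optimal play is mixed.
Let General R play a1 with probability p. Expected payoff against Left: 8p + 9(1−p) = −p + 9; against Right: 10p + 7(1−p) = 3p + 7.
Setting these equal: −p + 9 = 3p + 7 ⇒ −4p = -2 ⇒ p = 1/2, and the value is (-1)·(1/2) + 9 = 17/2.
For General C: with q = P(Left), equating a1's and a2's payoffs gives −2q + 10 = 2q + 7 ⇒ q = 3/4.

17/2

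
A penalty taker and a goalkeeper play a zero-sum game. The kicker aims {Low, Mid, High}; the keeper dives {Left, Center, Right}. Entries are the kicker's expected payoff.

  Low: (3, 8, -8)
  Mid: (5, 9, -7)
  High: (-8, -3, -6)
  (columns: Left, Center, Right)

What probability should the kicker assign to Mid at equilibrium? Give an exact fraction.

Row minima: Low → -8, Mid → -7, High → -8; maximin = -7.
Column maxima: Left → 5, Center → 9, Right → -6; minimax = -6.
-7 ≠ -6, so there is no saddle point; optimal play is mixed.
Low is strictly dominated by Mid, so the kicker never plays it.
Center is strictly dominated by Left (it gives the kicker strictly more in every row), so the keeper never plays it.
On the remaining 2×2 (Mid, High vs Left, Right):
Let the kicker play Mid with probability p. Expected payoff against Left: 5p + (-8)(1−p) = 13p − 8; against Right: (-7)p + (-6)(1−p) = −p − 6.
Setting these equal: 13p − 8 = −p − 6 ⇒ 14p = 2 ⇒ p = 1/7, and the value is (13)·(1/7) − 8 = -43/7.
For the keeper: with q = P(Left), equating Mid's and High's payoffs gives 12q − 7 = −2q − 6 ⇒ q = 1/14.

1/7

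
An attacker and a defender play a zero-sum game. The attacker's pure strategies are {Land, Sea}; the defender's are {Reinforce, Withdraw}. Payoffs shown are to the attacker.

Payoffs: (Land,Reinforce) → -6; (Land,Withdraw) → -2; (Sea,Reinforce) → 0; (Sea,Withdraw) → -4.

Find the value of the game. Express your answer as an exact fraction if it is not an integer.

Row minima: Land → -6, Sea → -4; maximin = -4.
Column maxima: Reinforce → 0, Withdraw → -2; minimax = -2.
-4 ≠ -2, so there is no saddle point; optimal play is mixed.
Let the attacker play Land with probability p. Expected payoff against Reinforce: (-6)p + 0(1−p) = −6p; against Withdraw: (-2)p + (-4)(1−p) = 2p − 4.
Setting these equal: −6p = 2p − 4 ⇒ −8p = -4 ⇒ p = 1/2, and the value is (-6)·(1/2) = -3.
For the defender: with q = P(Reinforce), equating Land's and Sea's payoffs gives −4q − 2 = 4q − 4 ⇒ q = 1/4.

-3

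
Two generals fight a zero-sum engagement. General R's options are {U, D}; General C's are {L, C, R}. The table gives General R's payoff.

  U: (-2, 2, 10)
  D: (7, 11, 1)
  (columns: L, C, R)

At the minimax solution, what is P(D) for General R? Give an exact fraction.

2/3

Row minima: U → -2, D → 1; maximin = 1.
Column maxima: L → 7, C → 11, R → 10; minimax = 7.
1 ≠ 7, so there is no saddle point; optimal play is mixed.
C is strictly dominated by L (it gives General R strictly more in every row), so General C never plays it.
On the remaining 2×2 (U, D vs L, R):
Let General R play U with probability p. Expected payoff against L: (-2)p + 7(1−p) = −9p + 7; against R: 10p + 1(1−p) = 9p + 1.
Setting these equal: −9p + 7 = 9p + 1 ⇒ −18p = -6 ⇒ p = 1/3, and the value is (-9)·(1/3) + 7 = 4.
For General C: with q = P(L), equating U's and D's payoffs gives −12q + 10 = 6q + 1 ⇒ q = 1/2.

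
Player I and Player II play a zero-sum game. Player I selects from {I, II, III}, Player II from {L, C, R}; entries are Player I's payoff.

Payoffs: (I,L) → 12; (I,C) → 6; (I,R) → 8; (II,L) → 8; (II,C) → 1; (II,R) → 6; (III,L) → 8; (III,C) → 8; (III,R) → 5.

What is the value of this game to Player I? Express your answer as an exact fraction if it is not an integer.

Row minima: I → 6, II → 1, III → 5; maximin = 6.
Column maxima: L → 12, C → 8, R → 8; minimax = 8.
6 ≠ 8, so there is no saddle point; optimal play is mixed.
II is strictly dominated by I, so Player I never plays it.
L is strictly dominated by R (it gives Player I strictly more in every row), so Player II never plays it.
On the remaining 2×2 (I, III vs C, R):
Let Player I play I with probability p. Expected payoff against C: 6p + 8(1−p) = −2p + 8; against R: 8p + 5(1−p) = 3p + 5.
Setting these equal: −2p + 8 = 3p + 5 ⇒ −5p = -3 ⇒ p = 3/5, and the value is (-2)·(3/5) + 8 = 34/5.
For Player II: with q = P(C), equating I's and III's payoffs gives −2q + 8 = 3q + 5 ⇒ q = 3/5.

34/5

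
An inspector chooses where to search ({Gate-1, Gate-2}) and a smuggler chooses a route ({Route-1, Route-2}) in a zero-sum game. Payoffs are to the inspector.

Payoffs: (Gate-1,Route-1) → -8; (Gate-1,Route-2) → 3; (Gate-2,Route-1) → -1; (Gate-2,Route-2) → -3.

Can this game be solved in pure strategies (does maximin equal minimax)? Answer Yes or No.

Row minima: Gate-1 → -8, Gate-2 → -3; maximin = -3.
Column maxima: Route-1 → -1, Route-2 → 3; minimax = -1.
-3 ≠ -1, so no pure-strategy equilibrium exists.

No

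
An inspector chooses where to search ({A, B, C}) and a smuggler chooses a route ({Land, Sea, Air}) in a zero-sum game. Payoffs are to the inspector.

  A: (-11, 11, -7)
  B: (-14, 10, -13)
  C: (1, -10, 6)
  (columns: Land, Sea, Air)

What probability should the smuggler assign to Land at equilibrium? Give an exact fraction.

7/11

Row minima: A → -11, B → -14, C → -10; maximin = -10.
Column maxima: Land → 1, Sea → 11, Air → 6; minimax = 1.
-10 ≠ 1, so there is no saddle point; optimal play is mixed.
B is strictly dominated by A, so the inspector never plays it.
Air is strictly dominated by Land (it gives the inspector strictly more in every row), so the smuggler never plays it.
On the remaining 2×2 (A, C vs Land, Sea):
Let the inspector play A with probability p. Expected payoff against Land: (-11)p + 1(1−p) = −12p + 1; against Sea: 11p + (-10)(1−p) = 21p − 10.
Setting these equal: −12p + 1 = 21p − 10 ⇒ −33p = -11 ⇒ p = 1/3, and the value is (-12)·(1/3) + 1 = -3.
For the smuggler: with q = P(Land), equating A's and C's payoffs gives −22q + 11 = 11q − 10 ⇒ q = 7/11.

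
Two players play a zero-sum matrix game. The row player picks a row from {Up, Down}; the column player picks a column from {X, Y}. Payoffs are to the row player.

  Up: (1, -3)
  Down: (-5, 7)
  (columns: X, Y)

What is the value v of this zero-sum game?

Row minima: Up → -3, Down → -5; maximin = -3.
Column maxima: X → 1, Y → 7; minimax = 1.
-3 ≠ 1, so there is no saddle point; optimal play is mixed.
Let the row player play Up with probability p. Expected payoff against X: 1p + (-5)(1−p) = 6p − 5; against Y: (-3)p + 7(1−p) = −10p + 7.
Setting these equal: 6p − 5 = −10p + 7 ⇒ 16p = 12 ⇒ p = 3/4, and the value is (6)·(3/4) − 5 = -1/2.
For the column player: with q = P(X), equating Up's and Down's payoffs gives 4q − 3 = −12q + 7 ⇒ q = 5/8.

-1/2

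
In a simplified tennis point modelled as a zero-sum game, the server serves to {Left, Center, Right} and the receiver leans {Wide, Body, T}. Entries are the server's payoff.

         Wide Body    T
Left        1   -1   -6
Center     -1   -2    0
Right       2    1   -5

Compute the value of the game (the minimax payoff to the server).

Row minima: Left → -6, Center → -2, Right → -5; maximin = -2.
Column maxima: Wide → 2, Body → 1, T → 0; minimax = 0.
-2 ≠ 0, so there is no saddle point; optimal play is mixed.
Left is strictly dominated by Right, so the server never plays it.
Wide is strictly dominated by Body (it gives the server strictly more in every row), so the receiver never plays it.
On the remaining 2×2 (Center, Right vs Body, T):
Let the server play Center with probability p. Expected payoff against Body: (-2)p + 1(1−p) = −3p + 1; against T: 0p + (-5)(1−p) = 5p − 5.
Setting these equal: −3p + 1 = 5p − 5 ⇒ −8p = -6 ⇒ p = 3/4, and the value is (-3)·(3/4) + 1 = -5/4.
For the receiver: with q = P(Body), equating Center's and Right's payoffs gives −2q = 6q − 5 ⇒ q = 5/8.

-5/4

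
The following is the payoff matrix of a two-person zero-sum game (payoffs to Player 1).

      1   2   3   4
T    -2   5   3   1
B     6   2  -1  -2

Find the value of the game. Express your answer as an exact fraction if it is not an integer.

Row minima: T → -2, B → -2; maximin = -2.
Column maxima: 1 → 6, 2 → 5, 3 → 3, 4 → 1; minimax = 1.
-2 ≠ 1, so there is no saddle point; optimal play is mixed.
2 is strictly dominated by 3 (it gives Player 1 strictly more in every row), so Player 2 never plays it.
3 is strictly dominated by 4 (it gives Player 1 strictly more in every row), so Player 2 never plays it.
On the remaining 2×2 (T, B vs 1, 4):
Let Player 1 play T with probability p. Expected payoff against 1: (-2)p + 6(1−p) = −8p + 6; against 4: 1p + (-2)(1−p) = 3p − 2.
Setting these equal: −8p + 6 = 3p − 2 ⇒ −11p = -8 ⇒ p = 8/11, and the value is (-8)·(8/11) + 6 = 2/11.
For Player 2: with q = P(1), equating T's and B's payoffs gives −3q + 1 = 8q − 2 ⇒ q = 3/11.

2/11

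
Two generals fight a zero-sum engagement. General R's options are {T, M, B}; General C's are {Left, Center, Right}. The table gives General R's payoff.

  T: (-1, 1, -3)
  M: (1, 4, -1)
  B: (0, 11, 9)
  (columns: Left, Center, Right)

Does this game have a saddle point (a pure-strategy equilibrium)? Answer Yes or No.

Row minima: T → -3, M → -1, B → 0; maximin = 0.
Column maxima: Left → 1, Center → 11, Right → 9; minimax = 1.
0 ≠ 1, so no pure-strategy equilibrium exists.

No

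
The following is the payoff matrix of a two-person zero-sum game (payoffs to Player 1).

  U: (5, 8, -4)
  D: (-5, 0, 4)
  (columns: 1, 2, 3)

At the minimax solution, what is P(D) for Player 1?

1/2

Row minima: U → -4, D → -5; maximin = -4.
Column maxima: 1 → 5, 2 → 8, 3 → 4; minimax = 4.
-4 ≠ 4, so there is no saddle point; optimal play is mixed.
2 is strictly dominated by 1 (it gives Player 1 strictly more in every row), so Player 2 never plays it.
On the remaining 2×2 (U, D vs 1, 3):
Let Player 1 play U with probability p. Expected payoff against 1: 5p + (-5)(1−p) = 10p − 5; against 3: (-4)p + 4(1−p) = −8p + 4.
Setting these equal: 10p − 5 = −8p + 4 ⇒ 18p = 9 ⇒ p = 1/2, and the value is (10)·(1/2) − 5 = 0.
For Player 2: with q = P(1), equating U's and D's payoffs gives 9q − 4 = −9q + 4 ⇒ q = 4/9.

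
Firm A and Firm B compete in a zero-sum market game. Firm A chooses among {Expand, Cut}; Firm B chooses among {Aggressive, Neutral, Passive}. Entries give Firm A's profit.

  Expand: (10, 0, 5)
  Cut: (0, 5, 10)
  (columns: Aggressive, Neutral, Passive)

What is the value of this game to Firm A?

Row minima: Expand → 0, Cut → 0; maximin = 0.
Column maxima: Aggressive → 10, Neutral → 5, Passive → 10; minimax = 5.
0 ≠ 5, so there is no saddle point; optimal play is mixed.
Passive is strictly dominated by Neutral (it gives Firm A strictly more in every row), so Firm B never plays it.
On the remaining 2×2 (Expand, Cut vs Aggressive, Neutral):
Let Firm A play Expand with probability p. Expected payoff against Aggressive: 10p + 0(1−p) = 10p; against Neutral: 0p + 5(1−p) = −5p + 5.
Setting these equal: 10p = −5p + 5 ⇒ 15p = 5 ⇒ p = 1/3, and the value is (10)·(1/3) = 10/3.
For Firm B: with q = P(Aggressive), equating Expand's and Cut's payoffs gives 10q = −5q + 5 ⇒ q = 1/3.

10/3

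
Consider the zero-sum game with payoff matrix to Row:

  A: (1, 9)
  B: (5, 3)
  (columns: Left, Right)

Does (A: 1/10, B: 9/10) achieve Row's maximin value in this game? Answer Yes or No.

Against Left this mix gives (1/10)·1 + (9/10)·5 = 23/5.
Against Right this mix gives (1/10)·9 + (9/10)·3 = 18/5.
Column will play Right, holding Row to 18/5. Shifting weight toward the row that does better against Right would raise this floor (the equalizing mix achieves 21/5 against both Right and Left), so the proposed strategy is not optimal.

No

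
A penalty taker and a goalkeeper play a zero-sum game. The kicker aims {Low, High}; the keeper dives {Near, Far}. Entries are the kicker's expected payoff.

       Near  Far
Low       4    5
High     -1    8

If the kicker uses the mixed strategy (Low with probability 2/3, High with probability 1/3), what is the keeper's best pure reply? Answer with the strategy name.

If the keeper plays Near, the kicker's expected payoff is (2/3)·4 + (1/3)·(-1) = 7/3.
If the keeper plays Far, the kicker's expected payoff is (2/3)·5 + (1/3)·8 = 6.
The keeper minimizes the kicker's payoff; the smallest is 7/3, so the best response is Near.

Near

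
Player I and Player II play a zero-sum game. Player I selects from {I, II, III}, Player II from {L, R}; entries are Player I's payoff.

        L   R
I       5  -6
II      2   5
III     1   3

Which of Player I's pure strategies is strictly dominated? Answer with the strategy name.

III

II gives a strictly higher payoff than III against every column: 2 > 1, 5 > 3.
So III is strictly dominated and Player I never plays it.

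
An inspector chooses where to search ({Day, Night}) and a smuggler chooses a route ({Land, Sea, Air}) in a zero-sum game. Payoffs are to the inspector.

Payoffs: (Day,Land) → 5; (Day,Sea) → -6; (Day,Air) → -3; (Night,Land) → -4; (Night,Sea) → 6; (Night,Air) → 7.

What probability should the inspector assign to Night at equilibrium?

11/21

Row minima: Day → -6, Night → -4; maximin = -4.
Column maxima: Land → 5, Sea → 6, Air → 7; minimax = 5.
-4 ≠ 5, so there is no saddle point; optimal play is mixed.
Air is strictly dominated by Sea (it gives the inspector strictly more in every row), so the smuggler never plays it.
On the remaining 2×2 (Day, Night vs Land, Sea):
Let the inspector play Day with probability p. Expected payoff against Land: 5p + (-4)(1−p) = 9p − 4; against Sea: (-6)p + 6(1−p) = −12p + 6.
Setting these equal: 9p − 4 = −12p + 6 ⇒ 21p = 10 ⇒ p = 10/21, and the value is (9)·(10/21) − 4 = 2/7.
For the smuggler: with q = P(Land), equating Day's and Night's payoffs gives 11q − 6 = −10q + 6 ⇒ q = 4/7.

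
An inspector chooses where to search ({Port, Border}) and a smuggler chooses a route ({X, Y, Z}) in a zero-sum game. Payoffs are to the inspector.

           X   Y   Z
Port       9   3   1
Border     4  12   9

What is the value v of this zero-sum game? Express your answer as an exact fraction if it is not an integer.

Row minima: Port → 1, Border → 4; maximin = 4.
Column maxima: X → 9, Y → 12, Z → 9; minimax = 9.
4 ≠ 9, so there is no saddle point; optimal play is mixed.
Y is strictly dominated by Z (it gives the inspector strictly more in every row), so the smuggler never plays it.
On the remaining 2×2 (Port, Border vs X, Z):
Let the inspector play Port with probability p. Expected payoff against X: 9p + 4(1−p) = 5p + 4; against Z: 1p + 9(1−p) = −8p + 9.
Setting these equal: 5p + 4 = −8p + 9 ⇒ 13p = 5 ⇒ p = 5/13, and the value is (5)·(5/13) + 4 = 77/13.
For the smuggler: with q = P(X), equating Port's and Border's payoffs gives 8q + 1 = −5q + 9 ⇒ q = 8/13.

77/13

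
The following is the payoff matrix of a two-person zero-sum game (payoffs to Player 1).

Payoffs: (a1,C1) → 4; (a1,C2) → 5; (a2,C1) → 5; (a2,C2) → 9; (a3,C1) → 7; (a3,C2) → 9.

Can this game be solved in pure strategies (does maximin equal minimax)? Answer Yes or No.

Yes

Row minima: a1 → 4, a2 → 5, a3 → 7; maximin = 7.
Column maxima: C1 → 7, C2 → 9; minimax = 7.
maximin = minimax = 7, so a saddle point exists.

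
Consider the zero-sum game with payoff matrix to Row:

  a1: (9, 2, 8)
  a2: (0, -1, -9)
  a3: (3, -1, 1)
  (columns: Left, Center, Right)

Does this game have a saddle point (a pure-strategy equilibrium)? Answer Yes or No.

Row minima: a1 → 2, a2 → -9, a3 → -1; maximin = 2.
Column maxima: Left → 9, Center → 2, Right → 8; minimax = 2.
maximin = minimax = 2, so a saddle point exists.

Yes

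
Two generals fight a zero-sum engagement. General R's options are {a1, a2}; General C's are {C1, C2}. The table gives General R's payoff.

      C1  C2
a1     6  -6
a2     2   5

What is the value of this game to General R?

14/5

Row minima: a1 → -6, a2 → 2; maximin = 2.
Column maxima: C1 → 6, C2 → 5; minimax = 5.
2 ≠ 5, so there is no saddle point; optimal play is mixed.
Let General R play a1 with probability p. Expected payoff against C1: 6p + 2(1−p) = 4p + 2; against C2: (-6)p + 5(1−p) = −11p + 5.
Setting these equal: 4p + 2 = −11p + 5 ⇒ 15p = 3 ⇒ p = 1/5, and the value is (4)·(1/5) + 2 = 14/5.
For General C: with q = P(C1), equating a1's and a2's payoffs gives 12q − 6 = −3q + 5 ⇒ q = 11/15.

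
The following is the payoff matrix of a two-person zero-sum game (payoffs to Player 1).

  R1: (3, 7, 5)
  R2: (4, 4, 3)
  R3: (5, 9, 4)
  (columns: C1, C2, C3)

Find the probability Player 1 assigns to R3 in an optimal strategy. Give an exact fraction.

2/3

Row minima: R1 → 3, R2 → 3, R3 → 4; maximin = 4.
Column maxima: C1 → 5, C2 → 9, C3 → 5; minimax = 5.
4 ≠ 5, so there is no saddle point; optimal play is mixed.
R2 is strictly dominated by R3, so Player 1 never plays it.
With R2 eliminated, C2 is strictly dominated by C1 (it gives Player 1 strictly more in every remaining row), so Player 2 never plays it.
On the remaining 2×2 (R1, R3 vs C1, C3):
Let Player 1 play R1 with probability p. Expected payoff against C1: 3p + 5(1−p) = −2p + 5; against C3: 5p + 4(1−p) = p + 4.
Setting these equal: −2p + 5 = p + 4 ⇒ −3p = -1 ⇒ p = 1/3, and the value is (-2)·(1/3) + 5 = 13/3.
For Player 2: with q = P(C1), equating R1's and R3's payoffs gives −2q + 5 = q + 4 ⇒ q = 1/3.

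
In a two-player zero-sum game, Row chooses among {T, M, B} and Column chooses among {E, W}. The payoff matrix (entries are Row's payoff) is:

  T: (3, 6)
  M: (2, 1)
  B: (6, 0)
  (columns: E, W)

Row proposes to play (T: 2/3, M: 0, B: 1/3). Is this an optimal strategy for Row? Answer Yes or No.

Yes

Against E this mix gives (2/3)·3 + (1/3)·6 = 4.
Against W this mix gives (2/3)·6 + (1/3)·0 = 4.
All of Column's active replies (E, W) yield 4, and no column does worse for Row. The mix makes Column indifferent and guarantees 4, so it is optimal.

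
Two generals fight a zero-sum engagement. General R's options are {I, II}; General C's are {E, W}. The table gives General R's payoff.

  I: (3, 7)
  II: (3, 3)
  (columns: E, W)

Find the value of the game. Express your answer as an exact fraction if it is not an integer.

3

Row minima: I → 3, II → 3; maximin = 3.
Column maxima: E → 3, W → 7; minimax = 3.
Since maximin = minimax = 3, there is a saddle point and the value is 3.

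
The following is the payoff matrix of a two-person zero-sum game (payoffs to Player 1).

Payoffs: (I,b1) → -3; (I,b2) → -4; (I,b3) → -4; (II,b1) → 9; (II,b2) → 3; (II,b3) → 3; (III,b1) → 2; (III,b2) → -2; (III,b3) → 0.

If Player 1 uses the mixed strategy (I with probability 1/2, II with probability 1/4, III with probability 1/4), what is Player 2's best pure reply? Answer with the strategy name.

If Player 2 plays b1, Player 1's expected payoff is (1/2)·(-3) + (1/4)·9 + (1/4)·2 = 5/4.
If Player 2 plays b2, Player 1's expected payoff is (1/2)·(-4) + (1/4)·3 + (1/4)·(-2) = -7/4.
If Player 2 plays b3, Player 1's expected payoff is (1/2)·(-4) + (1/4)·3 + (1/4)·0 = -5/4.
Player 2 minimizes Player 1's payoff; the smallest is -7/4, so the best response is b2.

b2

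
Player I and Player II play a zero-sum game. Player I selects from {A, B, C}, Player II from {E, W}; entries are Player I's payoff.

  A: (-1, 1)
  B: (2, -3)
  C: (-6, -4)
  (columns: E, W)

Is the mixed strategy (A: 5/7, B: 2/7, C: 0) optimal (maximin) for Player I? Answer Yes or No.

Yes

Against E this mix gives (5/7)·(-1) + (2/7)·2 = -1/7.
Against W this mix gives (5/7)·1 + (2/7)·(-3) = -1/7.
All of Player II's active replies (E, W) yield -1/7, and no column does worse for Player I. The mix makes Player II indifferent and guarantees -1/7, so it is optimal.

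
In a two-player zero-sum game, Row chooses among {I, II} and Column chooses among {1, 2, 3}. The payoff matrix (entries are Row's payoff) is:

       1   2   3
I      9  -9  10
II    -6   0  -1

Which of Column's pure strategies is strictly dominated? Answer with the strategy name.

1 holds Row's payoff strictly below 3 in every row: 9 < 10, -6 < -1.
So 3 is strictly dominated for Column.

3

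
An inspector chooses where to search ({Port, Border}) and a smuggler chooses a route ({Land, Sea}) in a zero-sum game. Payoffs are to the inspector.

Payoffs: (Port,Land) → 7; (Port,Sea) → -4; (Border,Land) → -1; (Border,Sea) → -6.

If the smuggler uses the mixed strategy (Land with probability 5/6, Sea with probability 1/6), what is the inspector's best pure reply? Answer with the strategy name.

Expected payoff of Port: (5/6)·7 + (1/6)·(-4) = 31/6.
Expected payoff of Border: (5/6)·(-1) + (1/6)·(-6) = -11/6.
The largest is 31/6, so the inspector's best response is Port.

Port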